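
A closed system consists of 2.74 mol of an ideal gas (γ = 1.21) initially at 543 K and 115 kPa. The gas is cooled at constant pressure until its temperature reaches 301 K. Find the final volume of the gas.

59.6 L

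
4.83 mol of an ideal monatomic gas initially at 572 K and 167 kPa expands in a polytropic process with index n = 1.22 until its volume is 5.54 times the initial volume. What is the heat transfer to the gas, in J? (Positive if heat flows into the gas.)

V₁ = nRT₁/P₁ = 4.83×8.314×572/167 = 138 L.
Polytropic n=1.22: T₂ = T₁(V₁/V₂)^(n−1) = 572×(0.181)^0.22 = 392 K; P₂ = P₁(V₁/V₂)^n = 20.7 kPa.
W = (P₁V₁−P₂V₂)/(n−1) = (167×138−20.7×762)/0.22 = 32800 J.
ΔU = nCvΔT = 4.83×12.5×(392−572) = -10800 J.
Q = ΔU + W = 22000 J.

22000 J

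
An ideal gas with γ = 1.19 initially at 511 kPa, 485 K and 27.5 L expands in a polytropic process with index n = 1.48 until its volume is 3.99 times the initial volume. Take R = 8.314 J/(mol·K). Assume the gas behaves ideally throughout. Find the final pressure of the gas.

65.9 kPa

Polytropic n=1.48: T₂ = T₁(V₁/V₂)^(n−1) = 485×(0.251)^0.48 = 250 K; P₂ = P₁(V₁/V₂)^n = 65.9 kPa.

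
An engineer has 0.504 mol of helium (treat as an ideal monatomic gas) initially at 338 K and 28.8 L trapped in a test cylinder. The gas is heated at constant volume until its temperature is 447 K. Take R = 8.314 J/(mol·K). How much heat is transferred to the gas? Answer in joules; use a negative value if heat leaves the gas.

685 J

P₁ = nRT₁/V₁ = 0.504×8.314×338/28.8 = 49.2 kPa.
Isochoric: V stays 28.8 L; P/T = const ⇒ T₂ = 447 K, P₂ = 65.0 kPa.
W = 0 (no volume change).
ΔU = nCvΔT = 0.504×12.5×(447−338) = 685 J.
Q = ΔU = 685 J.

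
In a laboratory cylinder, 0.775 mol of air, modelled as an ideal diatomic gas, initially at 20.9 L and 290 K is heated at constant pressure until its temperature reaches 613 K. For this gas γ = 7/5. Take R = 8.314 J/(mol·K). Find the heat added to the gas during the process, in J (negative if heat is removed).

7280 J

P₁ = nRT₁/V₁ = 0.775×8.314×290/20.9 = 89.4 kPa.
Isobaric: P stays 89.4 kPa; V/T = const ⇒ T₂ = 613 K, V₂ = 44.2 L.
W = PΔV = 89.4×(44.2−20.9) kPa·L = 2080 J.
ΔU = nCvΔT = 0.775×20.8×(613−290) = 5200 J.
Q = ΔU + W = nCpΔT = 7280 J.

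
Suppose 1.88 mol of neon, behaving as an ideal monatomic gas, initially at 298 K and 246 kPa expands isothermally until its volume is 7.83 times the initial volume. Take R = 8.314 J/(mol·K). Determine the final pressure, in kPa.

V₁ = nRT₁/P₁ = 1.88×8.314×298/246 = 18.9 L.
Isothermal: T stays 298 K; PV = const ⇒ V₂ = 148 L, P₂ = 31.4 kPa.

31.4 kPa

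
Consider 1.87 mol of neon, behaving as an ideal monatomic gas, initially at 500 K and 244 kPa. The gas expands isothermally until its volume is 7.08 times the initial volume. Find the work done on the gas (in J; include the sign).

V₁ = nRT₁/P₁ = 1.87×8.314×500/244 = 31.9 L.
Isothermal: T stays 500 K; PV = const ⇒ V₂ = 226 L, P₂ = 34.5 kPa.
W = nRT ln(V₂/V₁) = 1.87×8.314×500×ln(7.08) = 15200 J.
Work done on the gas = −W_by = -15200 J.

-15200 J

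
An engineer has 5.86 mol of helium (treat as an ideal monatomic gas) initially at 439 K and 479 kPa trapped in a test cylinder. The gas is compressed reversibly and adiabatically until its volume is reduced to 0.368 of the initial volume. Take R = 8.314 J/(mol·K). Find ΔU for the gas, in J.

30400 J

V₁ = nRT₁/P₁ = 5.86×8.314×439/479 = 44.7 L.
Adiabatic: TV^(γ−1) = const ⇒ T₂ = 439×(2.72)^0.667 = 855 K; PV^γ = const ⇒ P₂ = 2530 kPa.
For an ideal gas ΔU = nCvΔT with Cv = (3/2)R = 12.5 J/(mol·K).
ΔU = 5.86×12.5×(855−439) = 30400 J.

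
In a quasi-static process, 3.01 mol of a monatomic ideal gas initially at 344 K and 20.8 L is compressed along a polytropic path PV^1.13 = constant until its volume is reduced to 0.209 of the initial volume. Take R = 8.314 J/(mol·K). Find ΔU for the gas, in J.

2910 J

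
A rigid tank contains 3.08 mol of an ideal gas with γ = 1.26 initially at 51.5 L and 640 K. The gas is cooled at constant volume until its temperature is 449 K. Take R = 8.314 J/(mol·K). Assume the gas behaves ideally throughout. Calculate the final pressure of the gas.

P₁ = nRT₁/V₁ = 3.08×8.314×640/51.5 = 318 kPa.
Isochoric: V stays 51.5 L; P/T = const ⇒ T₂ = 449 K, P₂ = 223 kPa.

223 kPa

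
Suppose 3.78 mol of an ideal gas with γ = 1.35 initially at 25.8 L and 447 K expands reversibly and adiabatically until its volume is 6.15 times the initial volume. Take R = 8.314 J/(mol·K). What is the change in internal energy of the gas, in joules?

-18900 J

P₁ = nRT₁/V₁ = 3.78×8.314×447/25.8 = 544 kPa.
Adiabatic: TV^(γ−1) = const ⇒ T₂ = 447×(0.163)^0.350 = 237 K; PV^γ = const ⇒ P₂ = 46.9 kPa.
For an ideal gas ΔU = nCvΔT with Cv = R/(γ−1) = 23.8 J/(mol·K).
ΔU = 3.78×23.8×(237−447) = -18900 J.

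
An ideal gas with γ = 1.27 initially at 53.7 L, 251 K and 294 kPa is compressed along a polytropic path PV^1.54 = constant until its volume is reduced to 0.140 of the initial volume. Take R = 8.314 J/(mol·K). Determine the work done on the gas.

n = P₁V₁/(RT₁) = 294×53.7/(8.314×251) = 7.57 mol.
Polytropic n=1.54: T₂ = T₁(V₁/V₂)^(n−1) = 251×(7.14)^0.54 = 726 K; P₂ = P₁(V₁/V₂)^n = 6070 kPa.
W = (P₁V₁−P₂V₂)/(n−1) = (294×53.7−6070×7.52)/0.54 = -55300 J.
Work done on the gas = −W_by = 55300 J.

55300 J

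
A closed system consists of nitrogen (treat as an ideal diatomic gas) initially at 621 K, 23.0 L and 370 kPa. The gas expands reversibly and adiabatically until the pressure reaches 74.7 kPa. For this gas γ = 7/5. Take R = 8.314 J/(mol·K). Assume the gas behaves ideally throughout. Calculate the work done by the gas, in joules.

n = P₁V₁/(RT₁) = 370×23.0/(8.314×621) = 1.65 mol.
Adiabatic: T₂/T₁ = (P₂/P₁)^((γ−1)/γ) ⇒ T₂ = 621×(0.202)^0.286 = 393 K; V₂ = 72.1 L.
ΔU = nCvΔT = 1.65×20.8×(393−621) = -7810 J.
Q = 0 for an adiabatic process, so W = −ΔU = 7810 J.

7810 J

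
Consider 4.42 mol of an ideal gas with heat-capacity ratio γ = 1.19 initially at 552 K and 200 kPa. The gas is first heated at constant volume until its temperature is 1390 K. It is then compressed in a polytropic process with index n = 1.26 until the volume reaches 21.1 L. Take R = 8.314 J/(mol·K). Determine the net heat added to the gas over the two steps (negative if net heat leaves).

V₁ = nRT₁/P₁ = 4.42×8.314×552/200 = 101 L.
Step 1 — Isochoric: V stays 101 L; P/T = const ⇒ T₂ = 1390 K, P₂ = 504 kPa.
W = 0 (no volume change).
ΔU = nCvΔT = 4.42×43.8×(1390−552) = 162000 J.
Q = ΔU = 162000 J.
State after step 1: P = 504 kPa, V = 101 L, T = 1390 K.
Step 2 — Polytropic n=1.26: T₂ = T₁(V₁/V₂)^(n−1) = 1390×(4.81)^0.26 = 2090 K; P₂ = P₁(V₁/V₂)^n = 3640 kPa.
W = (P₁V₁−P₂V₂)/(n−1) = (504×101−3640×21.1)/0.26 = -99000 J.
ΔU = nCvΔT = 4.42×43.8×(2090−1390) = 136000 J.
Q = ΔU + W = 36500 J.
Net over both steps: W = -99000 J, Q = 199000 J, ΔU = 298000 J.

199000 J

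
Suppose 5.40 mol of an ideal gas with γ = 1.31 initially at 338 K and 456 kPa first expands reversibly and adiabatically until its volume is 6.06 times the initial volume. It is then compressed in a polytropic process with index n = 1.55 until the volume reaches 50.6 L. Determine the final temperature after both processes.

414 K

V₁ = nRT₁/P₁ = 5.40×8.314×338/456 = 33.3 L.
Step 1 — Adiabatic: TV^(γ−1) = const ⇒ T₂ = 338×(0.165)^0.310 = 193 K; PV^γ = const ⇒ P₂ = 43.0 kPa.
ΔU = nCvΔT = 5.40×26.8×(193−338) = -20900 J.
Q = 0 for an adiabatic process, so W = −ΔU = 20900 J.
State after step 1: P = 43.0 kPa, V = 202 L, T = 193 K.
Step 2 — Polytropic n=1.55: T₂ = T₁(V₁/V₂)^(n−1) = 193×(3.99)^0.55 = 414 K; P₂ = P₁(V₁/V₂)^n = 367 kPa.
W = (P₁V₁−P₂V₂)/(n−1) = (43.0×202−367×50.6)/0.55 = -18000 J.
ΔU = nCvΔT = 5.40×26.8×(414−193) = 31900 J.
Q = ΔU + W = 13900 J.
Net over both steps: W = 2970 J, Q = 13900 J, ΔU = 11000 J.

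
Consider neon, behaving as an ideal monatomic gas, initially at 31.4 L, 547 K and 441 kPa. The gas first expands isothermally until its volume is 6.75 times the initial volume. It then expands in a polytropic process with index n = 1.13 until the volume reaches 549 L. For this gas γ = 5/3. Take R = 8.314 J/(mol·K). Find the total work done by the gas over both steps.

38800 J

n = P₁V₁/(RT₁) = 441×31.4/(8.314×547) = 3.04 mol.
Step 1 — Isothermal: T stays 547 K; PV = const ⇒ V₂ = 212 L, P₂ = 65.3 kPa.
ΔU = 0 (ideal gas, T constant).
W = nRT ln(V₂/V₁) = 3.04×8.314×547×ln(6.75) = 26400 J.
Q = ΔU + W = 26400 J.
State after step 1: P = 65.3 kPa, V = 212 L, T = 547 K.
Step 2 — Polytropic n=1.13: T₂ = T₁(V₁/V₂)^(n−1) = 547×(0.386)^0.13 = 483 K; P₂ = P₁(V₁/V₂)^n = 22.3 kPa.
W = (P₁V₁−P₂V₂)/(n−1) = (65.3×212−22.3×549)/0.13 = 12400 J.
ΔU = nCvΔT = 3.04×12.5×(483−547) = -2420 J.
Q = ΔU + W = 9980 J.
Net over both steps: W = 38800 J, Q = 36400 J, ΔU = -2420 J.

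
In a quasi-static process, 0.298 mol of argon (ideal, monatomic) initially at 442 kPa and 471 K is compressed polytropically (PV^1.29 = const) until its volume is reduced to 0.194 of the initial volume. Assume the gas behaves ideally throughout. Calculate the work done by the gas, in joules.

V₁ = nRT₁/P₁ = 0.298×8.314×471/442 = 2.64 L.
Polytropic n=1.29: T₂ = T₁(V₁/V₂)^(n−1) = 471×(5.15)^0.29 = 758 K; P₂ = P₁(V₁/V₂)^n = 3670 kPa.
W = (P₁V₁−P₂V₂)/(n−1) = (442×2.64−3670×0.512)/0.29 = -2450 J.

-2450 J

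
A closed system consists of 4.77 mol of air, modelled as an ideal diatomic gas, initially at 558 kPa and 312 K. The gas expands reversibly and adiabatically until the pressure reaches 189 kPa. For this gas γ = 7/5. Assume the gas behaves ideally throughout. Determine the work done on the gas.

-8230 J

V₁ = nRT₁/P₁ = 4.77×8.314×312/558 = 22.2 L.
Adiabatic: T₂/T₁ = (P₂/P₁)^((γ−1)/γ) ⇒ T₂ = 312×(0.339)^0.286 = 229 K; V₂ = 48.0 L.
ΔU = nCvΔT = 4.77×20.8×(229−312) = -8230 J.
Q = 0 for an adiabatic process, so W = −ΔU = 8230 J.
Work done on the gas = −W_by = -8230 J.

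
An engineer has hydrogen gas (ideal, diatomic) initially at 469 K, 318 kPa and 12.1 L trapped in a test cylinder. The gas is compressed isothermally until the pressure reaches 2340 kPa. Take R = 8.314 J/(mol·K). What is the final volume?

1.64 L

Isothermal: T stays 469 K; PV = const ⇒ V₂ = 1.64 L, P₂ = 2340 kPa.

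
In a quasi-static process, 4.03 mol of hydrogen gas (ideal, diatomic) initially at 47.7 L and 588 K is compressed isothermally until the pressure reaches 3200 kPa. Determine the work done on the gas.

40300 J

P₁ = nRT₁/V₁ = 4.03×8.314×588/47.7 = 413 kPa.
Isothermal: T stays 588 K; PV = const ⇒ V₂ = 6.16 L, P₂ = 3200 kPa.
W = nRT ln(V₂/V₁) = 4.03×8.314×588×ln(0.129) = -40300 J.
Work done on the gas = −W_by = 40300 J.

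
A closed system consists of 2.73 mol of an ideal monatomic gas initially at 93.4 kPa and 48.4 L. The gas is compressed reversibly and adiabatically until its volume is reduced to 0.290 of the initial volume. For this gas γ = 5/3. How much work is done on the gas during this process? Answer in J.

8700 J

T₁ = P₁V₁/(nR) = 93.4×48.4/(2.73×8.314) = 199 K.
Adiabatic: TV^(γ−1) = const ⇒ T₂ = 199×(3.45)^0.667 = 455 K; PV^γ = const ⇒ P₂ = 735 kPa.
ΔU = nCvΔT = 2.73×12.5×(455−199) = 8700 J.
Q = 0 for an adiabatic process, so W = −ΔU = -8700 J.
Work done on the gas = −W_by = 8700 J.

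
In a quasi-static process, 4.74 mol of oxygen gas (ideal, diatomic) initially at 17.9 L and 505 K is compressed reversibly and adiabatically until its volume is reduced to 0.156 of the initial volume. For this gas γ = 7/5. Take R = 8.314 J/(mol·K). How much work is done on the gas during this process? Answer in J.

54900 J

P₁ = nRT₁/V₁ = 4.74×8.314×505/17.9 = 1110 kPa.
Adiabatic: TV^(γ−1) = const ⇒ T₂ = 505×(6.41)^0.400 = 1060 K; PV^γ = const ⇒ P₂ = 15000 kPa.
ΔU = nCvΔT = 4.74×20.8×(1060−505) = 54900 J.
Q = 0 for an adiabatic process, so W = −ΔU = -54900 J.
Work done on the gas = −W_by = 54900 J.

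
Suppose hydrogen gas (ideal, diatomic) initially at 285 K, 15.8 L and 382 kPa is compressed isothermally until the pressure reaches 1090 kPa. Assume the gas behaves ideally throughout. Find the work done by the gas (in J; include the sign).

-6330 J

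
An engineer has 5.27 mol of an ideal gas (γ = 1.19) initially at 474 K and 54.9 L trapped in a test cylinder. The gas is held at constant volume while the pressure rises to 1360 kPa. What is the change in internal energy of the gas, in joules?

284000 J

P₁ = nRT₁/V₁ = 5.27×8.314×474/54.9 = 378 kPa.
Isochoric: V stays 54.9 L; P/T = const ⇒ T₂ = 1700 K, P₂ = 1360 kPa.
For an ideal gas ΔU = nCvΔT with Cv = R/(γ−1) = 43.8 J/(mol·K).
ΔU = 5.27×43.8×(1700−474) = 284000 J.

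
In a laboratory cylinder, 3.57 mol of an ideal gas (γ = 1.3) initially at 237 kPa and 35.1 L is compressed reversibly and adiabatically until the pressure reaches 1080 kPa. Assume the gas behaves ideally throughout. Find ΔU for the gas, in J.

11600 J

T₁ = P₁V₁/(nR) = 237×35.1/(3.57×8.314) = 280 K.
Adiabatic: T₂/T₁ = (P₂/P₁)^((γ−1)/γ) ⇒ T₂ = 280×(4.56)^0.231 = 398 K; V₂ = 10.9 L.
For an ideal gas ΔU = nCvΔT with Cv = R/(γ−1) = 27.7 J/(mol·K).
ΔU = 3.57×27.7×(398−280) = 11600 J.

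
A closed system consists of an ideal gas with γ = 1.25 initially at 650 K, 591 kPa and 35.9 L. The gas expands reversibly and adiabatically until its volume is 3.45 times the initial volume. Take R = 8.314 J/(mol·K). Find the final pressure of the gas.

Adiabatic: TV^(γ−1) = const ⇒ T₂ = 650×(0.290)^0.250 = 477 K; PV^γ = const ⇒ P₂ = 126 kPa.

126 kPa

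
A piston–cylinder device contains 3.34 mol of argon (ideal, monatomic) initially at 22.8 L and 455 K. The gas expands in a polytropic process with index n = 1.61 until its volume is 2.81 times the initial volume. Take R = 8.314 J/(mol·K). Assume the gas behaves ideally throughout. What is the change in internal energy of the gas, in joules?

-8860 J

P₁ = nRT₁/V₁ = 3.34×8.314×455/22.8 = 554 kPa.
Polytropic n=1.61: T₂ = T₁(V₁/V₂)^(n−1) = 455×(0.356)^0.61 = 242 K; P₂ = P₁(V₁/V₂)^n = 105 kPa.
For an ideal gas ΔU = nCvΔT with Cv = (3/2)R = 12.5 J/(mol·K).
ΔU = 3.34×12.5×(242−455) = -8860 J.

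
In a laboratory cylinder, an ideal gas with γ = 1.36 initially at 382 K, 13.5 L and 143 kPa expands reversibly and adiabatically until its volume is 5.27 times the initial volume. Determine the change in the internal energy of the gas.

-2410 J

n = P₁V₁/(RT₁) = 143×13.5/(8.314×382) = 0.608 mol.
Adiabatic: TV^(γ−1) = const ⇒ T₂ = 382×(0.190)^0.360 = 210 K; PV^γ = const ⇒ P₂ = 14.9 kPa.
For an ideal gas ΔU = nCvΔT with Cv = R/(γ−1) = 23.1 J/(mol·K).
ΔU = 0.608×23.1×(210−382) = -2410 J.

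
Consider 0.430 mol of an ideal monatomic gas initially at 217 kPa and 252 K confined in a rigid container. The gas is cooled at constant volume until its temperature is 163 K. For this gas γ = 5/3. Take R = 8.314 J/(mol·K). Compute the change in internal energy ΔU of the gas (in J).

V₁ = nRT₁/P₁ = 0.430×8.314×252/217 = 4.15 L.
Isochoric: V stays 4.15 L; P/T = const ⇒ T₂ = 163 K, P₂ = 140 kPa.
For an ideal gas ΔU = nCvΔT with Cv = (3/2)R = 12.5 J/(mol·K).
ΔU = 0.430×12.5×(163−252) = -477 J.

-477 J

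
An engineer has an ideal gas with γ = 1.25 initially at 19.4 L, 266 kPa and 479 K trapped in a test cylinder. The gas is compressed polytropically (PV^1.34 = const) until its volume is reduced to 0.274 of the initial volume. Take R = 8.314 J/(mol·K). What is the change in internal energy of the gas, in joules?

11400 J

n = P₁V₁/(RT₁) = 266×19.4/(8.314×479) = 1.30 mol.
Polytropic n=1.34: T₂ = T₁(V₁/V₂)^(n−1) = 479×(3.65)^0.34 = 744 K; P₂ = P₁(V₁/V₂)^n = 1510 kPa.
For an ideal gas ΔU = nCvΔT with Cv = R/(γ−1) = 33.3 J/(mol·K).
ΔU = 1.30×33.3×(744−479) = 11400 J.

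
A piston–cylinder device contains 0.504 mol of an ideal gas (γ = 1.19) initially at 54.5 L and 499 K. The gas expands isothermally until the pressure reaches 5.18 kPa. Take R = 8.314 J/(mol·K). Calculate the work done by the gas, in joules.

4190 J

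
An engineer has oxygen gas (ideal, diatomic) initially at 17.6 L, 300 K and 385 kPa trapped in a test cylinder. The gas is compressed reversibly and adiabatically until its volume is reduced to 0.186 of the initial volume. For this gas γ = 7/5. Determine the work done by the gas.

n = P₁V₁/(RT₁) = 385×17.6/(8.314×300) = 2.72 mol.
Adiabatic: TV^(γ−1) = const ⇒ T₂ = 300×(5.38)^0.400 = 588 K; PV^γ = const ⇒ P₂ = 4060 kPa.
ΔU = nCvΔT = 2.72×20.8×(588−300) = 16300 J.
Q = 0 for an adiabatic process, so W = −ΔU = -16300 J.

-16300 J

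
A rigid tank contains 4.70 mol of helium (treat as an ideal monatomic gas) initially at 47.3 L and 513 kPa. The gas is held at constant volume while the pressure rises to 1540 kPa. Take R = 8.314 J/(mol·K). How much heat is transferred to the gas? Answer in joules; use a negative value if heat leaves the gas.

T₁ = P₁V₁/(nR) = 513×47.3/(4.70×8.314) = 621 K.
Isochoric: V stays 47.3 L; P/T = const ⇒ T₂ = 1860 K, P₂ = 1540 kPa.
W = 0 (no volume change).
ΔU = nCvΔT = 4.70×12.5×(1860−621) = 72900 J.
Q = ΔU = 72900 J.

72900 J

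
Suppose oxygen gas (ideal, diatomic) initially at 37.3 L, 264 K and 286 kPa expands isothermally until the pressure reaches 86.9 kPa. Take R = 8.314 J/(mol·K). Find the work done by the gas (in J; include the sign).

12700 J

n = P₁V₁/(RT₁) = 286×37.3/(8.314×264) = 4.86 mol.
Isothermal: T stays 264 K; PV = const ⇒ V₂ = 123 L, P₂ = 86.9 kPa.
W = nRT ln(V₂/V₁) = 4.86×8.314×264×ln(3.29) = 12700 J.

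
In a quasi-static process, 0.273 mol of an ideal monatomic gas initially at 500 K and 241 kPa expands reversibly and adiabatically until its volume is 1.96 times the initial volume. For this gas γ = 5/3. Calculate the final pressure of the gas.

78.5 kPa

V₁ = nRT₁/P₁ = 0.273×8.314×500/241 = 4.71 L.
Adiabatic: TV^(γ−1) = const ⇒ T₂ = 500×(0.510)^0.667 = 319 K; PV^γ = const ⇒ P₂ = 78.5 kPa.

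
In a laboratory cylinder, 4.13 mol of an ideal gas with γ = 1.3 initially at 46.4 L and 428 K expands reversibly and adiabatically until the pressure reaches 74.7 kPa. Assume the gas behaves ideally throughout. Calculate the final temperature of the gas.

P₁ = nRT₁/V₁ = 4.13×8.314×428/46.4 = 317 kPa.
Adiabatic: T₂/T₁ = (P₂/P₁)^((γ−1)/γ) ⇒ T₂ = 428×(0.236)^0.231 = 307 K; V₂ = 141 L.

307 K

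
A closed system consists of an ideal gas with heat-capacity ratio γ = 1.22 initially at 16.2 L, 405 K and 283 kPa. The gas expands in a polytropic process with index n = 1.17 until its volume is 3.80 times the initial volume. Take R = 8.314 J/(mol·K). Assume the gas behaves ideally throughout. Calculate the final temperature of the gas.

Polytropic n=1.17: T₂ = T₁(V₁/V₂)^(n−1) = 405×(0.263)^0.17 = 323 K; P₂ = P₁(V₁/V₂)^n = 59.4 kPa.

323 K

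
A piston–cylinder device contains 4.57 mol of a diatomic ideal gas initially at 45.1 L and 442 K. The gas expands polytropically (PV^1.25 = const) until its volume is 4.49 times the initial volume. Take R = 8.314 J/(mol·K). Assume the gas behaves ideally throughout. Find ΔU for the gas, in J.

-13100 J

P₁ = nRT₁/V₁ = 4.57×8.314×442/45.1 = 372 kPa.
Polytropic n=1.25: T₂ = T₁(V₁/V₂)^(n−1) = 442×(0.223)^0.25 = 304 K; P₂ = P₁(V₁/V₂)^n = 57.0 kPa.
For an ideal gas ΔU = nCvΔT with Cv = (5/2)R = 20.8 J/(mol·K).
ΔU = 4.57×20.8×(304−442) = -13100 J.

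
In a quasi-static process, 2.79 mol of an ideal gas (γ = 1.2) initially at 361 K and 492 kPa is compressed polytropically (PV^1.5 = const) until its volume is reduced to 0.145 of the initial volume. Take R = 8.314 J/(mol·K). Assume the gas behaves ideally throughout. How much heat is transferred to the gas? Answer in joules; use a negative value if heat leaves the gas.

40900 J

V₁ = nRT₁/P₁ = 2.79×8.314×361/492 = 17.0 L.
Polytropic n=1.5: T₂ = T₁(V₁/V₂)^(n−1) = 361×(6.90)^0.50 = 948 K; P₂ = P₁(V₁/V₂)^n = 8910 kPa.
W = (P₁V₁−P₂V₂)/(n−1) = (492×17.0−8910×2.47)/0.50 = -27200 J.
ΔU = nCvΔT = 2.79×41.6×(948−361) = 68100 J.
Q = ΔU + W = 40900 J.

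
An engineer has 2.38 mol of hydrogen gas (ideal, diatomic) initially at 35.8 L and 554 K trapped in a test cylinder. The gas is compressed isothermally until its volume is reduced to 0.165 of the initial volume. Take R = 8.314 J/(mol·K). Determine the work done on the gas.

19800 J

P₁ = nRT₁/V₁ = 2.38×8.314×554/35.8 = 306 kPa.
Isothermal: T stays 554 K; PV = const ⇒ V₂ = 5.91 L, P₂ = 1860 kPa.
W = nRT ln(V₂/V₁) = 2.38×8.314×554×ln(0.165) = -19800 J.
Work done on the gas = −W_by = 19800 J.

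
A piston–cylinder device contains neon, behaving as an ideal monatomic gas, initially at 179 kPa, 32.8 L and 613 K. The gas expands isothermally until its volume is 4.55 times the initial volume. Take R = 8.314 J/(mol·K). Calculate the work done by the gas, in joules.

n = P₁V₁/(RT₁) = 179×32.8/(8.314×613) = 1.15 mol.
Isothermal: T stays 613 K; PV = const ⇒ V₂ = 149 L, P₂ = 39.3 kPa.
W = nRT ln(V₂/V₁) = 1.15×8.314×613×ln(4.55) = 8900 J.

8900 J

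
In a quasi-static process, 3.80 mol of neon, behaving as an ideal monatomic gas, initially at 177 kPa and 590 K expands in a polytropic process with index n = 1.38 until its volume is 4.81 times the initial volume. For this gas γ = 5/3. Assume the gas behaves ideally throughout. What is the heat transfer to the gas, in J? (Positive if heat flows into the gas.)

V₁ = nRT₁/P₁ = 3.80×8.314×590/177 = 105 L.
Polytropic n=1.38: T₂ = T₁(V₁/V₂)^(n−1) = 590×(0.208)^0.38 = 325 K; P₂ = P₁(V₁/V₂)^n = 20.3 kPa.
W = (P₁V₁−P₂V₂)/(n−1) = (177×105−20.3×507)/0.38 = 22000 J.
ΔU = nCvΔT = 3.80×12.5×(325−590) = -12600 J.
Q = ΔU + W = 9480 J.

9480 J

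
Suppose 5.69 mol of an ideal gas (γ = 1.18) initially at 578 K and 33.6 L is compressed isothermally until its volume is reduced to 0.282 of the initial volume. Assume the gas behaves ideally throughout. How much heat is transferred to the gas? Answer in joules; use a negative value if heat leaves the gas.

P₁ = nRT₁/V₁ = 5.69×8.314×578/33.6 = 814 kPa.
Isothermal: T stays 578 K; PV = const ⇒ V₂ = 9.48 L, P₂ = 2890 kPa.
ΔU = 0 (ideal gas, T constant).
W = nRT ln(V₂/V₁) = 5.69×8.314×578×ln(0.282) = -34600 J.
Q = ΔU + W = -34600 J.

-34600 J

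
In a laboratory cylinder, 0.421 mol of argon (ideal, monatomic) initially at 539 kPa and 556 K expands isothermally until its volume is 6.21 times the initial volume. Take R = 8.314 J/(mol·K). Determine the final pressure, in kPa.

86.8 kPa

V₁ = nRT₁/P₁ = 0.421×8.314×556/539 = 3.61 L.
Isothermal: T stays 556 K; PV = const ⇒ V₂ = 22.4 L, P₂ = 86.8 kPa.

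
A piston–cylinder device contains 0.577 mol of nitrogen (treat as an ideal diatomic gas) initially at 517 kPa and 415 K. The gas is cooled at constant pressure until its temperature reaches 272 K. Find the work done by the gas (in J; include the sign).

-686 J

V₁ = nRT₁/P₁ = 0.577×8.314×415/517 = 3.85 L.
Isobaric: P stays 517 kPa; V/T = const ⇒ T₂ = 272 K, V₂ = 2.52 L.
W = PΔV = 517×(2.52−3.85) kPa·L = -686 J.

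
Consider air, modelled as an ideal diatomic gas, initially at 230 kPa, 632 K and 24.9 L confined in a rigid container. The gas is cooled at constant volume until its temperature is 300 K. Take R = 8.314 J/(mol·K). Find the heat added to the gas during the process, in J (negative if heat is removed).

-7520 J

n = P₁V₁/(RT₁) = 230×24.9/(8.314×632) = 1.09 mol.
Isochoric: V stays 24.9 L; P/T = const ⇒ T₂ = 300 K, P₂ = 109 kPa.
W = 0 (no volume change).
ΔU = nCvΔT = 1.09×20.8×(300−632) = -7520 J.
Q = ΔU = -7520 J.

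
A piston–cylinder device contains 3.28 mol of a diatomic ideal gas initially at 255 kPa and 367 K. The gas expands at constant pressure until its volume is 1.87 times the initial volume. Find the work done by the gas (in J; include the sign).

8710 J

V₁ = nRT₁/P₁ = 3.28×8.314×367/255 = 39.2 L.
Isobaric: P stays 255 kPa; V/T = const ⇒ T₂ = 686 K, V₂ = 73.4 L.
W = PΔV = 255×(73.4−39.2) kPa·L = 8710 J.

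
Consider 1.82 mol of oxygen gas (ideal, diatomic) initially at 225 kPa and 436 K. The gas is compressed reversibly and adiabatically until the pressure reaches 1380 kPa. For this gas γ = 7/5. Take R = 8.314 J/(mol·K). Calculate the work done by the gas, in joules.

V₁ = nRT₁/P₁ = 1.82×8.314×436/225 = 29.3 L.
Adiabatic: T₂/T₁ = (P₂/P₁)^((γ−1)/γ) ⇒ T₂ = 436×(6.13)^0.286 = 732 K; V₂ = 8.03 L.
ΔU = nCvΔT = 1.82×20.8×(732−436) = 11200 J.
Q = 0 for an adiabatic process, so W = −ΔU = -11200 J.

-11200 J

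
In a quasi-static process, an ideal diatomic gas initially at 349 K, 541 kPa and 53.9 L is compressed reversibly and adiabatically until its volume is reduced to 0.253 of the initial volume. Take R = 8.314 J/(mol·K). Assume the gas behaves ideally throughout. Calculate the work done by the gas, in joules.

-53400 J

n = P₁V₁/(RT₁) = 541×53.9/(8.314×349) = 10.0 mol.
Adiabatic: TV^(γ−1) = const ⇒ T₂ = 349×(3.95)^0.400 = 605 K; PV^γ = const ⇒ P₂ = 3710 kPa.
ΔU = nCvΔT = 10.0×20.8×(605−349) = 53400 J.
Q = 0 for an adiabatic process, so W = −ΔU = -53400 J.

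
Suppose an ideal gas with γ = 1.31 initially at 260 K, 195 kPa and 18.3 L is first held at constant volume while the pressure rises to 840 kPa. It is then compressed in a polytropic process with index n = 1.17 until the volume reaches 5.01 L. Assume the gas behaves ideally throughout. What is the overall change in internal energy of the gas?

50300 J

n = P₁V₁/(RT₁) = 195×18.3/(8.314×260) = 1.65 mol.
Step 1 — Isochoric: V stays 18.3 L; P/T = const ⇒ T₂ = 1120 K, P₂ = 840 kPa.
W = 0 (no volume change).
ΔU = nCvΔT = 1.65×26.8×(1120−260) = 38100 J.
Q = ΔU = 38100 J.
State after step 1: P = 840 kPa, V = 18.3 L, T = 1120 K.
Step 2 — Polytropic n=1.17: T₂ = T₁(V₁/V₂)^(n−1) = 1120×(3.65)^0.17 = 1400 K; P₂ = P₁(V₁/V₂)^n = 3820 kPa.
W = (P₁V₁−P₂V₂)/(n−1) = (840×18.3−3820×5.01)/0.17 = -22300 J.
ΔU = nCvΔT = 1.65×26.8×(1400−1120) = 12200 J.
Q = ΔU + W = -10100 J.
Net over both steps: W = -22300 J, Q = 28000 J, ΔU = 50300 J.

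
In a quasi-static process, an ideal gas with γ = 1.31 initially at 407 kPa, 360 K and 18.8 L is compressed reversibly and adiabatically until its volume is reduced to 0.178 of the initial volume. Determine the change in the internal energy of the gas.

n = P₁V₁/(RT₁) = 407×18.8/(8.314×360) = 2.56 mol.
Adiabatic: TV^(γ−1) = const ⇒ T₂ = 360×(5.62)^0.310 = 615 K; PV^γ = const ⇒ P₂ = 3900 kPa.
For an ideal gas ΔU = nCvΔT with Cv = R/(γ−1) = 26.8 J/(mol·K).
ΔU = 2.56×26.8×(615−360) = 17500 J.

17500 J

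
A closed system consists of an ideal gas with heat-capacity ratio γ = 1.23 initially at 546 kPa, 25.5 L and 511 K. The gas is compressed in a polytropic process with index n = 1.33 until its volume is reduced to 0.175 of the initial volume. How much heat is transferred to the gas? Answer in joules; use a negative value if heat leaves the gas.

14300 J

n = P₁V₁/(RT₁) = 546×25.5/(8.314×511) = 3.28 mol.
Polytropic n=1.33: T₂ = T₁(V₁/V₂)^(n−1) = 511×(5.71)^0.33 = 908 K; P₂ = P₁(V₁/V₂)^n = 5550 kPa.
W = (P₁V₁−P₂V₂)/(n−1) = (546×25.5−5550×4.46)/0.33 = -32800 J.
ΔU = nCvΔT = 3.28×36.1×(908−511) = 47100 J.
Q = ΔU + W = 14300 J.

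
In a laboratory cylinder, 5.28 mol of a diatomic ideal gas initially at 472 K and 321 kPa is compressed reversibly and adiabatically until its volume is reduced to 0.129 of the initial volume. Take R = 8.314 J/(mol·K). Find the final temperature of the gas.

1070 K

V₁ = nRT₁/P₁ = 5.28×8.314×472/321 = 64.5 L.
Adiabatic: TV^(γ−1) = const ⇒ T₂ = 472×(7.75)^0.400 = 1070 K; PV^γ = const ⇒ P₂ = 5650 kPa.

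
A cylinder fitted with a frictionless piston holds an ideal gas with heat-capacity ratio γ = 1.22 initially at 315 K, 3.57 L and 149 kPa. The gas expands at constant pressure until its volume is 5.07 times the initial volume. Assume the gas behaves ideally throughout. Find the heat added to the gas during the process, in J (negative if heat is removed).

n = P₁V₁/(RT₁) = 149×3.57/(8.314×315) = 0.203 mol.
Isobaric: P stays 149 kPa; V/T = const ⇒ T₂ = 1600 K, V₂ = 18.1 L.
W = PΔV = 149×(18.1−3.57) kPa·L = 2160 J.
ΔU = nCvΔT = 0.203×37.8×(1600−315) = 9840 J.
Q = ΔU + W = nCpΔT = 12000 J.

12000 J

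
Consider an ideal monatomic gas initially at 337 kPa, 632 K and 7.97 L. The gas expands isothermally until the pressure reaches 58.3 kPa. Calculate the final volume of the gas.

46.1 L

Isothermal: T stays 632 K; PV = const ⇒ V₂ = 46.1 L, P₂ = 58.3 kPa.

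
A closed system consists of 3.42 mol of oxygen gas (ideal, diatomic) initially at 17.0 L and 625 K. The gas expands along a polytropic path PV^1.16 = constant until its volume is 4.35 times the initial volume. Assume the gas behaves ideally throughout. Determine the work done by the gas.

23300 J

P₁ = nRT₁/V₁ = 3.42×8.314×625/17.0 = 1050 kPa.
Polytropic n=1.16: T₂ = T₁(V₁/V₂)^(n−1) = 625×(0.230)^0.16 = 494 K; P₂ = P₁(V₁/V₂)^n = 190 kPa.
W = (P₁V₁−P₂V₂)/(n−1) = (1050×17.0−190×73.9)/0.16 = 23300 J.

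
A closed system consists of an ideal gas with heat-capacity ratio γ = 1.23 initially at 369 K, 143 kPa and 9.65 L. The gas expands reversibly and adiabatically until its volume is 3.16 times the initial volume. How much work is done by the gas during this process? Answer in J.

1400 J

n = P₁V₁/(RT₁) = 143×9.65/(8.314×369) = 0.450 mol.
Adiabatic: TV^(γ−1) = const ⇒ T₂ = 369×(0.316)^0.230 = 283 K; PV^γ = const ⇒ P₂ = 34.7 kPa.
ΔU = nCvΔT = 0.450×36.1×(283−369) = -1400 J.
Q = 0 for an adiabatic process, so W = −ΔU = 1400 J.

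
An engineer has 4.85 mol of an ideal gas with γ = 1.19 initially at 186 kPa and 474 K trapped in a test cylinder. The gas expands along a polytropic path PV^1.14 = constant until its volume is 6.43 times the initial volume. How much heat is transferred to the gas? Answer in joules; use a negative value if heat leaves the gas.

8240 J

V₁ = nRT₁/P₁ = 4.85×8.314×474/186 = 103 L.
Polytropic n=1.14: T₂ = T₁(V₁/V₂)^(n−1) = 474×(0.156)^0.14 = 365 K; P₂ = P₁(V₁/V₂)^n = 22.3 kPa.
W = (P₁V₁−P₂V₂)/(n−1) = (186×103−22.3×661)/0.14 = 31300 J.
ΔU = nCvΔT = 4.85×43.8×(365−474) = -23100 J.
Q = ΔU + W = 8240 J.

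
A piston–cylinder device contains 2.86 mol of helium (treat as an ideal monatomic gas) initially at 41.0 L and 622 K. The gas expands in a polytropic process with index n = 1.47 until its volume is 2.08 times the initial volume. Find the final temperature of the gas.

441 K

P₁ = nRT₁/V₁ = 2.86×8.314×622/41.0 = 361 kPa.
Polytropic n=1.47: T₂ = T₁(V₁/V₂)^(n−1) = 622×(0.481)^0.47 = 441 K; P₂ = P₁(V₁/V₂)^n = 123 kPa.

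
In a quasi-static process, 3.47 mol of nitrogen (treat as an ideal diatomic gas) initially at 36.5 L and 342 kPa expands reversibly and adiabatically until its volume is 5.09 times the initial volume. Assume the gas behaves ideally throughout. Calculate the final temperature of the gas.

226 K

T₁ = P₁V₁/(nR) = 342×36.5/(3.47×8.314) = 433 K.
Adiabatic: TV^(γ−1) = const ⇒ T₂ = 433×(0.196)^0.400 = 226 K; PV^γ = const ⇒ P₂ = 35.0 kPa.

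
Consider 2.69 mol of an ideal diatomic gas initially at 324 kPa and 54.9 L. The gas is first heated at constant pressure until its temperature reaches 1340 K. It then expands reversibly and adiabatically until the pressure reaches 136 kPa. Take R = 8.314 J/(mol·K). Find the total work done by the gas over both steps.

T₁ = P₁V₁/(nR) = 324×54.9/(2.69×8.314) = 795 K.
Step 1 — Isobaric: P stays 324 kPa; V/T = const ⇒ T₂ = 1340 K, V₂ = 92.5 L.
W = PΔV = 324×(92.5−54.9) kPa·L = 12200 J.
ΔU = nCvΔT = 2.69×20.8×(1340−795) = 30500 J.
Q = ΔU + W = nCpΔT = 42600 J.
State after step 1: P = 324 kPa, V = 92.5 L, T = 1340 K.
Step 2 — Adiabatic: T₂/T₁ = (P₂/P₁)^((γ−1)/γ) ⇒ T₂ = 1340×(0.420)^0.286 = 1050 K; V₂ = 172 L.
ΔU = nCvΔT = 2.69×20.8×(1050−1340) = -16500 J.
Q = 0 for an adiabatic process, so W = −ΔU = 16500 J.
Net over both steps: W = 28600 J, Q = 42600 J, ΔU = 14000 J.

28600 J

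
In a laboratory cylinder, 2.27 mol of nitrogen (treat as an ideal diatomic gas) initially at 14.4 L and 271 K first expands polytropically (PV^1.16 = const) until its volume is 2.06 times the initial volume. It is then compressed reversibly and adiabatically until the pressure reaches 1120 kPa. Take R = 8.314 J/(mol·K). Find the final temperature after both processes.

426 K

P₁ = nRT₁/V₁ = 2.27×8.314×271/14.4 = 355 kPa.
Step 1 — Polytropic n=1.16: T₂ = T₁(V₁/V₂)^(n−1) = 271×(0.485)^0.16 = 241 K; P₂ = P₁(V₁/V₂)^n = 154 kPa.
W = (P₁V₁−P₂V₂)/(n−1) = (355×14.4−154×29.7)/0.16 = 3490 J.
ΔU = nCvΔT = 2.27×20.8×(241−271) = -1400 J.
Q = ΔU + W = 2090 J.
State after step 1: P = 154 kPa, V = 29.7 L, T = 241 K.
Step 2 — Adiabatic: T₂/T₁ = (P₂/P₁)^((γ−1)/γ) ⇒ T₂ = 241×(7.29)^0.286 = 426 K; V₂ = 7.18 L.
ΔU = nCvΔT = 2.27×20.8×(426−241) = 8700 J.
Q = 0 for an adiabatic process, so W = −ΔU = -8700 J.
Net over both steps: W = -5210 J, Q = 2090 J, ΔU = 7310 J.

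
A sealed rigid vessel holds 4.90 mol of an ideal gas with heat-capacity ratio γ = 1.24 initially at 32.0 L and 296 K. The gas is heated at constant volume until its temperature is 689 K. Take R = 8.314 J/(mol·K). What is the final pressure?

877 kPa

P₁ = nRT₁/V₁ = 4.90×8.314×296/32.0 = 377 kPa.
Isochoric: V stays 32.0 L; P/T = const ⇒ T₂ = 689 K, P₂ = 877 kPa.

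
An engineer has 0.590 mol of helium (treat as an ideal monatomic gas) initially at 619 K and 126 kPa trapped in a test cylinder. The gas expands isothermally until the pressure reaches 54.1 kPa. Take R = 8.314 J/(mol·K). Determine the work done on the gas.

-2570 J

V₁ = nRT₁/P₁ = 0.590×8.314×619/126 = 24.1 L.
Isothermal: T stays 619 K; PV = const ⇒ V₂ = 56.1 L, P₂ = 54.1 kPa.
W = nRT ln(V₂/V₁) = 0.590×8.314×619×ln(2.33) = 2570 J.
Work done on the gas = −W_by = -2570 J.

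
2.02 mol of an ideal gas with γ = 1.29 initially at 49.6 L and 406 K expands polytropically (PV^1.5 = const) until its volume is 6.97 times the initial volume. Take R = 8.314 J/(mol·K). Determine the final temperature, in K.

154 K

P₁ = nRT₁/V₁ = 2.02×8.314×406/49.6 = 137 kPa.
Polytropic n=1.5: T₂ = T₁(V₁/V₂)^(n−1) = 406×(0.143)^0.50 = 154 K; P₂ = P₁(V₁/V₂)^n = 7.47 kPa.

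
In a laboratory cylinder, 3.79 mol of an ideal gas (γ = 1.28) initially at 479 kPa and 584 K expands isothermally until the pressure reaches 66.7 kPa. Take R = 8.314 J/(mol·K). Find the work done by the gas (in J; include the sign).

V₁ = nRT₁/P₁ = 3.79×8.314×584/479 = 38.4 L.
Isothermal: T stays 584 K; PV = const ⇒ V₂ = 276 L, P₂ = 66.7 kPa.
W = nRT ln(V₂/V₁) = 3.79×8.314×584×ln(7.18) = 36300 J.

36300 J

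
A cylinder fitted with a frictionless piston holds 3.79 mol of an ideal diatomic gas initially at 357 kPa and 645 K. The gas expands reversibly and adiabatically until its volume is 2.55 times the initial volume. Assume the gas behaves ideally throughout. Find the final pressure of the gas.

96.3 kPa

V₁ = nRT₁/P₁ = 3.79×8.314×645/357 = 56.9 L.
Adiabatic: TV^(γ−1) = const ⇒ T₂ = 645×(0.392)^0.400 = 444 K; PV^γ = const ⇒ P₂ = 96.3 kPa.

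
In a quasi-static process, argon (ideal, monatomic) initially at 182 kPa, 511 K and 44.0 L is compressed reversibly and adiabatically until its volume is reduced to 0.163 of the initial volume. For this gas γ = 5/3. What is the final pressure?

3740 kPa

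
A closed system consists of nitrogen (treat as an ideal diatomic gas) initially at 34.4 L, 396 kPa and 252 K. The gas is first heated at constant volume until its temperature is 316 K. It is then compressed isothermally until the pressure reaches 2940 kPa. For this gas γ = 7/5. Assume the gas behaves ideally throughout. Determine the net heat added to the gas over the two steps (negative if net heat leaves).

-21700 J

n = P₁V₁/(RT₁) = 396×34.4/(8.314×252) = 6.50 mol.
Step 1 — Isochoric: V stays 34.4 L; P/T = const ⇒ T₂ = 316 K, P₂ = 497 kPa.
W = 0 (no volume change).
ΔU = nCvΔT = 6.50×20.8×(316−252) = 8650 J.
Q = ΔU = 8650 J.
State after step 1: P = 497 kPa, V = 34.4 L, T = 316 K.
Step 2 — Isothermal: T stays 316 K; PV = const ⇒ V₂ = 5.81 L, P₂ = 2940 kPa.
ΔU = 0 (ideal gas, T constant).
W = nRT ln(V₂/V₁) = 6.50×8.314×316×ln(0.169) = -30400 J.
Q = ΔU + W = -30400 J.
Net over both steps: W = -30400 J, Q = -21700 J, ΔU = 8650 J.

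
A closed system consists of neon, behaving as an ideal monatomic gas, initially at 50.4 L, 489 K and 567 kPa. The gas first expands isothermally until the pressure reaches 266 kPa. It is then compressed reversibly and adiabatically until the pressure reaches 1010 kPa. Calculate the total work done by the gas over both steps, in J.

n = P₁V₁/(RT₁) = 567×50.4/(8.314×489) = 7.03 mol.
Step 1 — Isothermal: T stays 489 K; PV = const ⇒ V₂ = 107 L, P₂ = 266 kPa.
ΔU = 0 (ideal gas, T constant).
W = nRT ln(V₂/V₁) = 7.03×8.314×489×ln(2.13) = 21600 J.
Q = ΔU + W = 21600 J.
State after step 1: P = 266 kPa, V = 107 L, T = 489 K.
Step 2 — Adiabatic: T₂/T₁ = (P₂/P₁)^((γ−1)/γ) ⇒ T₂ = 489×(3.80)^0.400 = 834 K; V₂ = 48.2 L.
ΔU = nCvΔT = 7.03×12.5×(834−489) = 30200 J.
Q = 0 for an adiabatic process, so W = −ΔU = -30200 J.
Net over both steps: W = -8600 J, Q = 21600 J, ΔU = 30200 J.

-8600 J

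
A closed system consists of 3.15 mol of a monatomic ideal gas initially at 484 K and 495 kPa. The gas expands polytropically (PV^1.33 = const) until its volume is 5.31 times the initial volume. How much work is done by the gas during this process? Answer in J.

16300 J

V₁ = nRT₁/P₁ = 3.15×8.314×484/495 = 25.6 L.
Polytropic n=1.33: T₂ = T₁(V₁/V₂)^(n−1) = 484×(0.188)^0.33 = 279 K; P₂ = P₁(V₁/V₂)^n = 53.7 kPa.
W = (P₁V₁−P₂V₂)/(n−1) = (495×25.6−53.7×136)/0.33 = 16300 J.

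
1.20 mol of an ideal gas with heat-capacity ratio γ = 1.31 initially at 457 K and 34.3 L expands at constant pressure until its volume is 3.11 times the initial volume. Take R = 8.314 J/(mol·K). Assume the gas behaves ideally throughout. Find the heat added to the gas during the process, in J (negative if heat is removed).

40700 J

P₁ = nRT₁/V₁ = 1.20×8.314×457/34.3 = 133 kPa.
Isobaric: P stays 133 kPa; V/T = const ⇒ T₂ = 1420 K, V₂ = 107 L.
W = PΔV = 133×(107−34.3) kPa·L = 9620 J.
ΔU = nCvΔT = 1.20×26.8×(1420−457) = 31000 J.
Q = ΔU + W = nCpΔT = 40700 J.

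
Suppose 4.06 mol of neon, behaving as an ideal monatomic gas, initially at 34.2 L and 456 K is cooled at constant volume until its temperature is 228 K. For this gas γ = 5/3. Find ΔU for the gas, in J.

-11500 J

P₁ = nRT₁/V₁ = 4.06×8.314×456/34.2 = 450 kPa.
Isochoric: V stays 34.2 L; P/T = const ⇒ T₂ = 228 K, P₂ = 225 kPa.
For an ideal gas ΔU = nCvΔT with Cv = (3/2)R = 12.5 J/(mol·K).
ΔU = 4.06×12.5×(228−456) = -11500 J.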